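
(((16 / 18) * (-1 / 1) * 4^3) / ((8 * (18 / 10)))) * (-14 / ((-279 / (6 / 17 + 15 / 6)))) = -217280 / 384183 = -0.57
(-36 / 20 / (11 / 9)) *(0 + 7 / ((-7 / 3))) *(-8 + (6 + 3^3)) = 1215 / 11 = 110.45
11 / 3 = 3.67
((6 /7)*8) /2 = 24 /7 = 3.43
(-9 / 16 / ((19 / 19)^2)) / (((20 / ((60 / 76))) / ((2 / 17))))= -27 / 10336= -0.00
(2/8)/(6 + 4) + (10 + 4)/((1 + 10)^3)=1891/53240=0.04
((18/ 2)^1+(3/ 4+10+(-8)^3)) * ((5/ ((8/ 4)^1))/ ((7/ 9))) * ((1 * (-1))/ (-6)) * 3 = -88605/ 112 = -791.12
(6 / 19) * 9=54 / 19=2.84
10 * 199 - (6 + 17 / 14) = 27759 / 14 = 1982.79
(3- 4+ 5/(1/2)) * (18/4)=81/2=40.50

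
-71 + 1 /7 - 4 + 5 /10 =-1041 /14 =-74.36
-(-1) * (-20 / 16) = -5 / 4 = -1.25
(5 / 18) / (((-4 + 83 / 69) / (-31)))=3565 / 1158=3.08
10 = 10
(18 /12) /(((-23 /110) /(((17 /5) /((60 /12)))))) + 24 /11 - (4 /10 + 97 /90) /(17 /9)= -149623 /43010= -3.48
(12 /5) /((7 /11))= 132 /35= 3.77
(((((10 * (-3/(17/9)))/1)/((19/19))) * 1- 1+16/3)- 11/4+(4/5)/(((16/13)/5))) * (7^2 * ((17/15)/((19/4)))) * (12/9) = -441784/2565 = -172.24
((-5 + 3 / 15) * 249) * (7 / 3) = -13944 / 5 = -2788.80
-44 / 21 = -2.10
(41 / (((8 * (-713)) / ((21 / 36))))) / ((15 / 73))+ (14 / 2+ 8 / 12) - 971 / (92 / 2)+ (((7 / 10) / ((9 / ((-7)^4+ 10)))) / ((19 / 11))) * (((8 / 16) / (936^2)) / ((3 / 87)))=-13.46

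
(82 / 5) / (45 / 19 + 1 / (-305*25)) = 1187975 / 171553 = 6.92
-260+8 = -252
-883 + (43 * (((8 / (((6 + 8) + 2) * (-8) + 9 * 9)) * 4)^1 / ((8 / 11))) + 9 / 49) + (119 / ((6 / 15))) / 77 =-919.21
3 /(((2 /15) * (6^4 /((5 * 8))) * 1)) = 25 /36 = 0.69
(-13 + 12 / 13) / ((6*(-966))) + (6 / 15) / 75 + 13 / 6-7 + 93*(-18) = -15812021893 / 9418500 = -1678.83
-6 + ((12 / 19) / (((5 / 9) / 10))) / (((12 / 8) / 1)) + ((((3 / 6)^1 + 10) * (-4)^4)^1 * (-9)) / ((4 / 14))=-1608738 / 19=-84670.42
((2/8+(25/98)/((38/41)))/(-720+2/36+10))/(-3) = 2934/11897249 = 0.00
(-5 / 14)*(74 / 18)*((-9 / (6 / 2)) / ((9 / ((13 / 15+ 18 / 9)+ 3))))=1628 / 567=2.87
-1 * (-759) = 759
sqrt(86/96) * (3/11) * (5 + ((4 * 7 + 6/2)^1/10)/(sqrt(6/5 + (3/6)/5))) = sqrt(129) * (31 * sqrt(130) + 650)/5720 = 1.99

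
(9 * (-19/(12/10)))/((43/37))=-10545/86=-122.62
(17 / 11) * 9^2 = 1377 / 11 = 125.18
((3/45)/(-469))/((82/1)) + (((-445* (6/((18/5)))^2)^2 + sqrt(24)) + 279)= 2* sqrt(6) + 23803237592933/15575490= 1528254.58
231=231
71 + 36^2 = 1367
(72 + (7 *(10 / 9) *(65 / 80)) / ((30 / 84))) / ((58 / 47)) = 151763 / 2088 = 72.68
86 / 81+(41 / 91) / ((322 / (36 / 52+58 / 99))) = 51566143 / 48486438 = 1.06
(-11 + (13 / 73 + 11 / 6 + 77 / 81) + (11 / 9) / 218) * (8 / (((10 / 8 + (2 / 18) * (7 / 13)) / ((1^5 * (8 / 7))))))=-17229032704 / 307291383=-56.07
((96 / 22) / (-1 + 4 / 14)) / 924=-4 / 605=-0.01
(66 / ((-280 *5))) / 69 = -11 / 16100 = -0.00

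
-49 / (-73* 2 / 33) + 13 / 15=11.94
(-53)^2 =2809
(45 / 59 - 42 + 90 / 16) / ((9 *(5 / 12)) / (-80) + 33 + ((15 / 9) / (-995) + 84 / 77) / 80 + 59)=-4415388120 / 11402492633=-0.39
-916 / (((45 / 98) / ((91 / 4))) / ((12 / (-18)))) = 4084444 / 135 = 30255.14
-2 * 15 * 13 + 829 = 439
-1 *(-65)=65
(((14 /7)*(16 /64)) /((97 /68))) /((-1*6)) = -17 /291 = -0.06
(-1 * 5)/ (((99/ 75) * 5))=-25/ 33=-0.76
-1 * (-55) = 55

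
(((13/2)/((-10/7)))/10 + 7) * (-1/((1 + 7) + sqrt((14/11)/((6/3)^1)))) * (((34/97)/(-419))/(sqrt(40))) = -1309 * sqrt(770)/3332726000 + 14399 * sqrt(10)/416590750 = 0.00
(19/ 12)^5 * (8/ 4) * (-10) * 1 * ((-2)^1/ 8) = 12380495/ 248832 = 49.75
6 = 6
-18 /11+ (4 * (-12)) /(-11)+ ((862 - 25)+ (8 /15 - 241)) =98878 /165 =599.26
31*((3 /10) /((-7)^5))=-93 /168070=-0.00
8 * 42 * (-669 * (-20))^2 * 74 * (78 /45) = 7715521981440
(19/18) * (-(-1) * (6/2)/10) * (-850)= -1615/6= -269.17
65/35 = 1.86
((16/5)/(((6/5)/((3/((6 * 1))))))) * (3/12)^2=1/12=0.08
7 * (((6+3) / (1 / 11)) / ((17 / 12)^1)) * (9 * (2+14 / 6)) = 324324 / 17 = 19077.88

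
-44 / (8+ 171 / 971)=-42724 / 7939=-5.38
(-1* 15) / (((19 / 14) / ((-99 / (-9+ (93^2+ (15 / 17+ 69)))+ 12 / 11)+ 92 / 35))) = -23487269 / 573078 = -40.98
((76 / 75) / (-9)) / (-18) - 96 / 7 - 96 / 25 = -149246 / 8505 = -17.55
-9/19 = -0.47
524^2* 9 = 2471184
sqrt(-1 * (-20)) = 2 * sqrt(5) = 4.47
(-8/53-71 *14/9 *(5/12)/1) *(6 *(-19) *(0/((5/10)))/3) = 0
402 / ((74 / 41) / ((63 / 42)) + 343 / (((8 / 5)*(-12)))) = -1582272 / 65579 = -24.13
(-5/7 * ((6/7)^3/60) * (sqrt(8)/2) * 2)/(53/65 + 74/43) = -33540 * sqrt(2)/5673563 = -0.01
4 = 4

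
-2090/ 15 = -139.33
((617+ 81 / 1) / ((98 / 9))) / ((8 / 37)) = 116217 / 392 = 296.47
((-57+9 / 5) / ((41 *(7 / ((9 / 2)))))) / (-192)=207 / 45920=0.00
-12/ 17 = -0.71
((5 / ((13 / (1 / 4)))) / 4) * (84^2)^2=15558480 / 13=1196806.15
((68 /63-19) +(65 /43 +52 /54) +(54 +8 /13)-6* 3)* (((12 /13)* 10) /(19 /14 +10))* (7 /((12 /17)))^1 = 5323017560 /31197231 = 170.62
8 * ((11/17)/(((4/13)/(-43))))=-12298/17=-723.41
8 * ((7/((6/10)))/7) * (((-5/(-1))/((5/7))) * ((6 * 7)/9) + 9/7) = 28520/63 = 452.70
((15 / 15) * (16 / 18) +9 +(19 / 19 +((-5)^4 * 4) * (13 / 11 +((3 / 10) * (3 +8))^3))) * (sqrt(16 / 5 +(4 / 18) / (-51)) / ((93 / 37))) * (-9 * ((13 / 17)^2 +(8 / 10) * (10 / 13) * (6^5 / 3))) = -947908286.53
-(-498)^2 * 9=-2232036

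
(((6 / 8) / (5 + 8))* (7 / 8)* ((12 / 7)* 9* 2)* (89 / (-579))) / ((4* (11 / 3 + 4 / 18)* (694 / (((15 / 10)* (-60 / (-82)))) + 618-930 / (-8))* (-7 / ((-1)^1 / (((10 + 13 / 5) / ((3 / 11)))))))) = -324405 / 9314274237268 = -0.00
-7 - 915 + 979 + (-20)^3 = -7943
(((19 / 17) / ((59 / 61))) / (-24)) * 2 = -1159 / 12036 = -0.10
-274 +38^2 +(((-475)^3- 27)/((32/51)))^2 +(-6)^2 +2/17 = 126967087910651538041/4352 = 29174422773587210.03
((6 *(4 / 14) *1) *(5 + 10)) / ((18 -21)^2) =2.86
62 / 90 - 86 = -3839 / 45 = -85.31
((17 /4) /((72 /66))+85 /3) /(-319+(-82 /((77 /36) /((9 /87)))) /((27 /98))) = -37961 /392688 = -0.10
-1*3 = -3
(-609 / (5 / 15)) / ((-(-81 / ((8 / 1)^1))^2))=12992 / 729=17.82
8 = 8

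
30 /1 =30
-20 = -20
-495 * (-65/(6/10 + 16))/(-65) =-2475/83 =-29.82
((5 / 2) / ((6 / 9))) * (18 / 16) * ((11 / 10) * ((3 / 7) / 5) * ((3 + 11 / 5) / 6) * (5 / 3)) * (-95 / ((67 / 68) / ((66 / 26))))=-1055241 / 7504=-140.62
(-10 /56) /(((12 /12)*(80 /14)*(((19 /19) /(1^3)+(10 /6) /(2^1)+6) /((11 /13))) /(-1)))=33 /9776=0.00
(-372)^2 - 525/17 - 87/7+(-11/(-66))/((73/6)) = 1201765685/8687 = 138340.70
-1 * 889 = -889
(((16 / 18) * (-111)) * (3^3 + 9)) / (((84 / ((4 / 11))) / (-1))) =1184 / 77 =15.38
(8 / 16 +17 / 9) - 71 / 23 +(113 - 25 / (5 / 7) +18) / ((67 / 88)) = 3478109 / 27738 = 125.39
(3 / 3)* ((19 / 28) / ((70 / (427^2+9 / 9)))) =346427 / 196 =1767.48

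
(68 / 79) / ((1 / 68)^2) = 314432 / 79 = 3980.15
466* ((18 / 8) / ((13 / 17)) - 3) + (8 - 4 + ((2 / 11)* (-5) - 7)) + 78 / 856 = -1879121 / 61204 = -30.70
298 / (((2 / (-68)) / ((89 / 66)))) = -450874 / 33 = -13662.85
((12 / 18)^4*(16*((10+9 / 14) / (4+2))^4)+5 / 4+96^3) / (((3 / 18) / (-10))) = -278754485577965 / 5250987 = -53086112.30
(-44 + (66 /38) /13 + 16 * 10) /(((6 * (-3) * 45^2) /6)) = -5737 /300105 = -0.02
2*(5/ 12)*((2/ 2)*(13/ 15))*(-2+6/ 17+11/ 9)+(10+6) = 43219/ 2754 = 15.69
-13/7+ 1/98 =-181/98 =-1.85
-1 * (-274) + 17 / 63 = 17279 / 63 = 274.27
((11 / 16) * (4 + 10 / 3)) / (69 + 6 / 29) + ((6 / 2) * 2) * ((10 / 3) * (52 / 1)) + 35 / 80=100238605 / 96336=1040.51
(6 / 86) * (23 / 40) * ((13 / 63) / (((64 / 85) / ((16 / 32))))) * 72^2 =137241 / 4816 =28.50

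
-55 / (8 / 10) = -275 / 4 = -68.75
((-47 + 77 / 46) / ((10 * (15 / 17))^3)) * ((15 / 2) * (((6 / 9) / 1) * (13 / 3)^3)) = -1500346679 / 55890000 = -26.84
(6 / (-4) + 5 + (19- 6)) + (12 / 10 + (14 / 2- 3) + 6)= 27.70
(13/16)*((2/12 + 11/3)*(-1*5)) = -1495/96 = -15.57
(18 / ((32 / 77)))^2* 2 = 480249 / 128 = 3751.95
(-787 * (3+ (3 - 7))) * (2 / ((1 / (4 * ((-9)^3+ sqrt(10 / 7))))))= -4589784+ 6296 * sqrt(70) / 7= -4582258.84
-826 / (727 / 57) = -47082 / 727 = -64.76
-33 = -33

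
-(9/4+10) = -12.25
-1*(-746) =746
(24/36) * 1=0.67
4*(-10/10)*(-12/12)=4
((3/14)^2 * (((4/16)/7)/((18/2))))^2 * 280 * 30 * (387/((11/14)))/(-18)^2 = 1075/2535456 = 0.00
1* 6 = 6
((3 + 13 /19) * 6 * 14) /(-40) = -147 /19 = -7.74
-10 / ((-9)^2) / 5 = -2 / 81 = -0.02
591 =591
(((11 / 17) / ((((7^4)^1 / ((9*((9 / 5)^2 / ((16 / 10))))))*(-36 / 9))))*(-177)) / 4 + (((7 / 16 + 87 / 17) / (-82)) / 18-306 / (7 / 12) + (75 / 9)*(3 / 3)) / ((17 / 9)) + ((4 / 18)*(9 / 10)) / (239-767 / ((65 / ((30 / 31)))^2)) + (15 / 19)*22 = -13901041172258195661 / 54326212050974080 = -255.88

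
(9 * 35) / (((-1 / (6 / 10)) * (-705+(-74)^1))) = 189 / 779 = 0.24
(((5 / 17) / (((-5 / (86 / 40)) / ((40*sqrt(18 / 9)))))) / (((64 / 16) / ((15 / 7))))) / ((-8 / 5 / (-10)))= -16125*sqrt(2) / 952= -23.95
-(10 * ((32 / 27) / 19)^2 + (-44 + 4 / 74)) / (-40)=-1.10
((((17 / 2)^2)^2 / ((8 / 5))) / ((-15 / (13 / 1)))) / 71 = -1085773 / 27264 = -39.82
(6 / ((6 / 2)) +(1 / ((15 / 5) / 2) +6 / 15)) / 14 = 23 / 105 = 0.22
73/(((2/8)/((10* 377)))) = 1100840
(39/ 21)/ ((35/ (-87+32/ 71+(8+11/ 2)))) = -134849/ 34790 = -3.88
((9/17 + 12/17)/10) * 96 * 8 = 8064/85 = 94.87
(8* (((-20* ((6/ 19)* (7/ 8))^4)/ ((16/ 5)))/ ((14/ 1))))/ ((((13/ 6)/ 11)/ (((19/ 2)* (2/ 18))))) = -2546775/ 22826752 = -0.11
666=666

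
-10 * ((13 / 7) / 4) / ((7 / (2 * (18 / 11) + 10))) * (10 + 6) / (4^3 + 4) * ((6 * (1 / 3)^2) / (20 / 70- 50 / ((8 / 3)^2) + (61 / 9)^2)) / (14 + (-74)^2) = -28032 / 4367820149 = -0.00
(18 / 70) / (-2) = -9 / 70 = -0.13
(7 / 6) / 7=1 / 6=0.17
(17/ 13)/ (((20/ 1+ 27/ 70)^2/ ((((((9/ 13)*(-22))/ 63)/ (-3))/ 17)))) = 15400/ 1032418803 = 0.00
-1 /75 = -0.01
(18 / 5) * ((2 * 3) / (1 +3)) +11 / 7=244 / 35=6.97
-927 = -927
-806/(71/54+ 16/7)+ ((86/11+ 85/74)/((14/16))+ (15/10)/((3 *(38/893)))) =-3130811521/15509956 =-201.86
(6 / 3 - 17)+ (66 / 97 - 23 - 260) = -28840 / 97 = -297.32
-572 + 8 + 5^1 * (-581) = -3469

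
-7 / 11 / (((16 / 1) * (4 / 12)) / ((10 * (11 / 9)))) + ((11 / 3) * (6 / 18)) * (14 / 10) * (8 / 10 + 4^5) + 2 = 1052453 / 600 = 1754.09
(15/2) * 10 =75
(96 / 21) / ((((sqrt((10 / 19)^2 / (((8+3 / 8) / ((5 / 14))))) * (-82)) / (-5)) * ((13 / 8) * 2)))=304 * sqrt(2345) / 18655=0.79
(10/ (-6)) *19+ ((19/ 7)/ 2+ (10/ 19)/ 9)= -72421/ 2394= -30.25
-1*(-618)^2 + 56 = -381868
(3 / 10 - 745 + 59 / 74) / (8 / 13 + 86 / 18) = -16101774 / 116735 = -137.93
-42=-42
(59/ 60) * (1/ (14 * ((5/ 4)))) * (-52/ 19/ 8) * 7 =-767/ 5700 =-0.13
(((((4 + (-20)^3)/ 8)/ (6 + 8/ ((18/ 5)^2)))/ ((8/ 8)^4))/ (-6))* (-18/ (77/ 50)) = -12143925/ 41272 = -294.24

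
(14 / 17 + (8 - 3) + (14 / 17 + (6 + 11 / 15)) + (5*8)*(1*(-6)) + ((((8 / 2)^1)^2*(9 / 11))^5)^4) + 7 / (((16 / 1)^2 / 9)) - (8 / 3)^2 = 2878400638710658904790506562263421333705817787411 / 131751359007592552201923840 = 21847217822965930567766.19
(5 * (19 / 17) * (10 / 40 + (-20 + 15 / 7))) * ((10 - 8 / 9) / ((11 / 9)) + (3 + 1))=-24795 / 22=-1127.05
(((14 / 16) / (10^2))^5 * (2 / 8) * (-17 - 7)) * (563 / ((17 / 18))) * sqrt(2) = -255483207 * sqrt(2) / 1392640000000000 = -0.00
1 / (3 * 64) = 1 / 192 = 0.01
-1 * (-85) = 85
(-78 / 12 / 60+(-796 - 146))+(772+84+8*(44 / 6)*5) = 8289 / 40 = 207.22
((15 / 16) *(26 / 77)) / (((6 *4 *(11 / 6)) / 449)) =87555 / 27104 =3.23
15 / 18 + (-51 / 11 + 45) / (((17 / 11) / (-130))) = -346235 / 102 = -3394.46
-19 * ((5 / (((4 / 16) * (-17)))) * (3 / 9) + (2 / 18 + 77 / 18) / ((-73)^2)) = 12124603 / 1630674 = 7.44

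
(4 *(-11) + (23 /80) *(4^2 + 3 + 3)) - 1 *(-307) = 10773 /40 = 269.32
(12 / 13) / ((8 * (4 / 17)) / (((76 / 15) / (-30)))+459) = 1292 / 626847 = 0.00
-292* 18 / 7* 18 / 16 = -5913 / 7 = -844.71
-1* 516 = -516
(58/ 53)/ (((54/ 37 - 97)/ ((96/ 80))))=-12876/ 936775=-0.01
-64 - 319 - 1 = -384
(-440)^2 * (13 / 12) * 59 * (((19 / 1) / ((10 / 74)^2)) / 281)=38624046032 / 843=45817373.70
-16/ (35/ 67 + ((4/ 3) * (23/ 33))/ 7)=-742896/ 30419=-24.42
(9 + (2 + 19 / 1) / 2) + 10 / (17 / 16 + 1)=1607 / 66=24.35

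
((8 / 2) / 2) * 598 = 1196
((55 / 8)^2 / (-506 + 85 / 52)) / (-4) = 39325 / 1678528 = 0.02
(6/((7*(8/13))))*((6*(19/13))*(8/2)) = 342/7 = 48.86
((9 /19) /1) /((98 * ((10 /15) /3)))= 81 /3724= 0.02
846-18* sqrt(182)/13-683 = 163-18* sqrt(182)/13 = 144.32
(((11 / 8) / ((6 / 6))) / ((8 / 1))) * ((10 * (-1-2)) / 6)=-0.86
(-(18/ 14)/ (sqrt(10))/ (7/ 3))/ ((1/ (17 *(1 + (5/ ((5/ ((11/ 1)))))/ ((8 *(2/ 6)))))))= -18819 *sqrt(10)/ 3920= -15.18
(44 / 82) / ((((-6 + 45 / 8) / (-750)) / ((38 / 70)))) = 167200 / 287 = 582.58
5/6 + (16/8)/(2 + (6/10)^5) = 69965/38958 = 1.80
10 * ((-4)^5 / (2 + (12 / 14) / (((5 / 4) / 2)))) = -179200 / 59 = -3037.29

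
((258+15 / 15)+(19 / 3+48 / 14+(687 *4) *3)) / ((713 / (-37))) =-6614416 / 14973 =-441.76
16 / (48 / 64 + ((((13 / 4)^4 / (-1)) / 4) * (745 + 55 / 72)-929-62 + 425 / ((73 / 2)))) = -86114304 / 117218550631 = -0.00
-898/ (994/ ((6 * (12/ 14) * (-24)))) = 387936/ 3479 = 111.51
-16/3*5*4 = -320/3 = -106.67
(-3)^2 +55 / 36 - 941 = -33497 / 36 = -930.47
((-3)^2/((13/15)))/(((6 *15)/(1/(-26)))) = -3/676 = -0.00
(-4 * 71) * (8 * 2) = -4544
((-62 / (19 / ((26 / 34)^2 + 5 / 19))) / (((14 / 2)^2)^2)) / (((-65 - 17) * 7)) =144336 / 71891757623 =0.00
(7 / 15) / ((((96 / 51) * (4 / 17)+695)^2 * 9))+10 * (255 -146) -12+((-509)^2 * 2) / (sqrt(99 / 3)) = 5878563020622817 / 5453212449015+518162 * sqrt(33) / 33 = 91278.43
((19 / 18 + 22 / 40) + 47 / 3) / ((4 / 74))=115033 / 360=319.54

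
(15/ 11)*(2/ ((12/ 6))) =15/ 11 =1.36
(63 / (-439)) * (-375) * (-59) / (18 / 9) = -1393875 / 878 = -1587.56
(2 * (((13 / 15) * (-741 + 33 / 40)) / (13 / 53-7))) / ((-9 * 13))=-523057 / 322200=-1.62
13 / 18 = 0.72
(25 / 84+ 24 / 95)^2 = 19280881 / 63680400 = 0.30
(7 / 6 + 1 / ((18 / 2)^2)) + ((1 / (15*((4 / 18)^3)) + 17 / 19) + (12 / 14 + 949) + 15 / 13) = 5373174487 / 5601960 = 959.16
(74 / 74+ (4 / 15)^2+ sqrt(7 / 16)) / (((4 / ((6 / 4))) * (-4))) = -0.16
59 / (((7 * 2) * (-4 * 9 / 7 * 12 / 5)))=-295 / 864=-0.34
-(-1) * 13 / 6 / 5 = 13 / 30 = 0.43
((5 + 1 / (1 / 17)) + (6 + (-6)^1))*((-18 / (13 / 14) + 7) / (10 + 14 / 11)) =-19481 / 806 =-24.17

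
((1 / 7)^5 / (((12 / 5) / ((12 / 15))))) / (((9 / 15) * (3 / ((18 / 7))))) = 10 / 352947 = 0.00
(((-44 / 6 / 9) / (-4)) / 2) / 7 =11 / 756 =0.01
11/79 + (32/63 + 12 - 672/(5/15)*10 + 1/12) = -401091841/19908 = -20147.27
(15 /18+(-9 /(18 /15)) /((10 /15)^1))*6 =-125 /2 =-62.50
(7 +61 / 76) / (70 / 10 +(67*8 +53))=0.01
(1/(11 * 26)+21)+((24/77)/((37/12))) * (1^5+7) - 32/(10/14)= -8513991/370370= -22.99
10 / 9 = 1.11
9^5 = 59049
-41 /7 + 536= 3711 /7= 530.14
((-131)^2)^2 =294499921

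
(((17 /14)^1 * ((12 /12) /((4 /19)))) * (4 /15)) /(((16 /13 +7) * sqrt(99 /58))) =0.14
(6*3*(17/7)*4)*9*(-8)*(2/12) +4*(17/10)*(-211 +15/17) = -123448/35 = -3527.09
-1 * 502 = -502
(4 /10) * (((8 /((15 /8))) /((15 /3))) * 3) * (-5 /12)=-32 /75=-0.43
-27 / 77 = -0.35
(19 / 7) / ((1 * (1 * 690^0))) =19 / 7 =2.71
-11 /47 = -0.23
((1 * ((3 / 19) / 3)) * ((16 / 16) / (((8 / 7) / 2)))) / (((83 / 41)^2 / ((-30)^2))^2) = 4005516217500 / 901708099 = 4442.14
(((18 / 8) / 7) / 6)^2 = 9 / 3136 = 0.00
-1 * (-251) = 251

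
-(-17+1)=16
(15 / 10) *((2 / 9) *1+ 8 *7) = 253 / 3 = 84.33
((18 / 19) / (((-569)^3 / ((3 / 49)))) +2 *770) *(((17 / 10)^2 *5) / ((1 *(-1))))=-38165859579171067 / 1715088283790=-22253.00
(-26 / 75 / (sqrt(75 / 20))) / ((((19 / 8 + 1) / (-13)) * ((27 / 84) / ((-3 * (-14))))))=2119936 * sqrt(15) / 91125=90.10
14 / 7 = 2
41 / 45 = 0.91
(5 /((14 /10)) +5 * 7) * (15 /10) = 405 /7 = 57.86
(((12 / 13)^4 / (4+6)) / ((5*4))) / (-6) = -432 / 714025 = -0.00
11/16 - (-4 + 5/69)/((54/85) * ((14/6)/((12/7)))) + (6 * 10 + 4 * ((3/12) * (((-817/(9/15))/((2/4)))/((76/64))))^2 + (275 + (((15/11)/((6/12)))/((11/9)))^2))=3124967696546293/2376058608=1315189.65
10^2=100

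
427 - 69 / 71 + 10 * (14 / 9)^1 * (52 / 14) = 483.81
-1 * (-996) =996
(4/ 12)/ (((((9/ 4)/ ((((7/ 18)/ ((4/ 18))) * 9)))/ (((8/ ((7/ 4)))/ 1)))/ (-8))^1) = -256/ 3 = -85.33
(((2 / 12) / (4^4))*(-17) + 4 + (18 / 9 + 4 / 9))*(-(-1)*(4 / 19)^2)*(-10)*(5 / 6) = -741125 / 311904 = -2.38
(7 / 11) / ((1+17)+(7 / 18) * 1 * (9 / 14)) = 28 / 803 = 0.03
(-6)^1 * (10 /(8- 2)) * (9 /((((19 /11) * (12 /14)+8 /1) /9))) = -6237 /73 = -85.44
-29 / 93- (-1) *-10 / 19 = -1481 / 1767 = -0.84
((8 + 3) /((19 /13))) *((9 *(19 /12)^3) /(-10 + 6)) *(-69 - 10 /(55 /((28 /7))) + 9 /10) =35530703 /7680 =4626.39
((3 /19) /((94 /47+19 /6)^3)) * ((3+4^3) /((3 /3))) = 43416 /566029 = 0.08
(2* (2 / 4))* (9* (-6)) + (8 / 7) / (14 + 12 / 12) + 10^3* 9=939338 / 105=8946.08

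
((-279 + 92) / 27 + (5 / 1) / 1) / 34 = -26 / 459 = -0.06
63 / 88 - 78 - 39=-10233 / 88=-116.28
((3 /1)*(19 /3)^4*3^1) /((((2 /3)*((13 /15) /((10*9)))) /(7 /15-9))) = -250216320 /13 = -19247409.23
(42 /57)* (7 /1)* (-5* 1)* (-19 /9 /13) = 490 /117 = 4.19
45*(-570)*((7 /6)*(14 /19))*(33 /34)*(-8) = 2910600 /17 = 171211.76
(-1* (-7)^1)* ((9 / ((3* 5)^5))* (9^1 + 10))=133 / 84375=0.00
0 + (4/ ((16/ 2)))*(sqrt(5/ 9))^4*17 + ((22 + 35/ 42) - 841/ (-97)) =268135/ 7857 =34.13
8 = 8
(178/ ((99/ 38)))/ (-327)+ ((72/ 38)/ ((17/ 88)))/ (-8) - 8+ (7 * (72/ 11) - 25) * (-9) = -2057820241/ 10456479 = -196.80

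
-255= -255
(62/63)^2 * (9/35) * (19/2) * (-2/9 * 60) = -31.55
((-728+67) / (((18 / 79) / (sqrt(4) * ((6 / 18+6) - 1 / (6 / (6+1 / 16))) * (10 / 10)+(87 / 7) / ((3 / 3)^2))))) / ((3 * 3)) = -404853907 / 54432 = -7437.79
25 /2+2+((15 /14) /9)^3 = 1074401 /74088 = 14.50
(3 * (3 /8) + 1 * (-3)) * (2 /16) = -15 /64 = -0.23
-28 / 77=-4 / 11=-0.36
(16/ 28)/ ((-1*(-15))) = 4/ 105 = 0.04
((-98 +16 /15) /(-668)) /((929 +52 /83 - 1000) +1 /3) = -60341 /29124800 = -0.00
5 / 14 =0.36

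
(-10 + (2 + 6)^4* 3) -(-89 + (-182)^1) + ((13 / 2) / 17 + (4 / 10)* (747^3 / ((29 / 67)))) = 1899151754443 / 4930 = 385223479.60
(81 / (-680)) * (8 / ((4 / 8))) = -162 / 85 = -1.91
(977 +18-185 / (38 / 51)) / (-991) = -28375 / 37658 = -0.75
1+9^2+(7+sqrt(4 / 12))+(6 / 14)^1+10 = sqrt(3) / 3+696 / 7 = 100.01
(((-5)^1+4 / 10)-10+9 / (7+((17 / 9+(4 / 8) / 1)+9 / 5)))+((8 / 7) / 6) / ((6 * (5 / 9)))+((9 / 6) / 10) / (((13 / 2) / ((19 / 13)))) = -163262201 / 11912810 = -13.70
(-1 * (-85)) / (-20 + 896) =85 / 876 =0.10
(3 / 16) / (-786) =-0.00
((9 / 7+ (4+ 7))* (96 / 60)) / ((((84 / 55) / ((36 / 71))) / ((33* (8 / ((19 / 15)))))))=1360.16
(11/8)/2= 11/16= 0.69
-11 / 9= -1.22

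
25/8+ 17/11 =411/88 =4.67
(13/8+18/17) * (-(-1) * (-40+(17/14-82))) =-324.17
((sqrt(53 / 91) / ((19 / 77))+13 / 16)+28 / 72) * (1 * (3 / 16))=173 / 768+33 * sqrt(4823) / 3952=0.81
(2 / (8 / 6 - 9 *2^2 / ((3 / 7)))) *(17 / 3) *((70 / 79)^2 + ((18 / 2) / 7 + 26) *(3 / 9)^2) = -25512427 / 48754692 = -0.52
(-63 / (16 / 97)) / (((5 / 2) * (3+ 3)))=-2037 / 80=-25.46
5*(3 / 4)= 15 / 4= 3.75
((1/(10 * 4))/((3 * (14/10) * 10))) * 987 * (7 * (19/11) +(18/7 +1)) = 28341/3080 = 9.20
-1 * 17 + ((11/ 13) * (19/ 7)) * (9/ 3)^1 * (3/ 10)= -13589/ 910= -14.93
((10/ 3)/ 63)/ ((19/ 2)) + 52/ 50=93866/ 89775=1.05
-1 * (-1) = 1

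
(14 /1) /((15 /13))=182 /15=12.13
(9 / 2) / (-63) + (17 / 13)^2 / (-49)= -1761 / 16562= -0.11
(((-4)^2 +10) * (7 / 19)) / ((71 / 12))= 2184 / 1349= 1.62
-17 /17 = -1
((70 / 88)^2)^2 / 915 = 0.00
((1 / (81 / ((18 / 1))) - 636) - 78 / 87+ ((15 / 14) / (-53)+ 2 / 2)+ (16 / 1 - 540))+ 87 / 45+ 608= -532339279 / 968310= -549.76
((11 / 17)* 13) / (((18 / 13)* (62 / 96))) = 14872 / 1581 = 9.41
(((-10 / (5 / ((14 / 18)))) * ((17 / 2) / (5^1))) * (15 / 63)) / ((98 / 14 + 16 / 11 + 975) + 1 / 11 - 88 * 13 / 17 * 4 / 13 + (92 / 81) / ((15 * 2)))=-143055 / 218770567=-0.00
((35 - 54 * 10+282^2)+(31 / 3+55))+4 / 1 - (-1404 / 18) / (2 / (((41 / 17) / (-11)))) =44363758 / 561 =79079.78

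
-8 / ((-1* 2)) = 4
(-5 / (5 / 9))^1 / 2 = -9 / 2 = -4.50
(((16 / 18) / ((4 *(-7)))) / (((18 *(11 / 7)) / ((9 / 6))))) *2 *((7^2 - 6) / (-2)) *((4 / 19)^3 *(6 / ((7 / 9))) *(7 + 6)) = 35776 / 528143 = 0.07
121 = 121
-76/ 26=-2.92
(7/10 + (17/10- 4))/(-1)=8/5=1.60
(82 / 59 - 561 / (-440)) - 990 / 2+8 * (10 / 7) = -7944577 / 16520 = -480.91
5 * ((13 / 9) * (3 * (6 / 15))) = 26 / 3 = 8.67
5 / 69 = 0.07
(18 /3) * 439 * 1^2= 2634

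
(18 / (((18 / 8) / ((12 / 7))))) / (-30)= -16 / 35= -0.46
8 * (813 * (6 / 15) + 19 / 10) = 13084 / 5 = 2616.80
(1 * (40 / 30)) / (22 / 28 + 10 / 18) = 168 / 169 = 0.99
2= 2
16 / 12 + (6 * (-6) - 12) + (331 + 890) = 3523 / 3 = 1174.33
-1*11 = -11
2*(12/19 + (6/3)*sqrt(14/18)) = 4.79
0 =0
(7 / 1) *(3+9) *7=588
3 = 3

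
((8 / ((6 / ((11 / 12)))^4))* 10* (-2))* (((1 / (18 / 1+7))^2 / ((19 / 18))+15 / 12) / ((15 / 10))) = -0.07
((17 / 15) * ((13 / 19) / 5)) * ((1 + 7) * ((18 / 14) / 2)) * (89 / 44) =59007 / 36575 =1.61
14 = 14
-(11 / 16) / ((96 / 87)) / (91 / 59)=-18821 / 46592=-0.40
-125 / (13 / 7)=-875 / 13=-67.31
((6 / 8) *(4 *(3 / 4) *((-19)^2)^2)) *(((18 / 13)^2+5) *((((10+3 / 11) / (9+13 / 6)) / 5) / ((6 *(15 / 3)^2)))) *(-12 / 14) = -66400764957 / 31138250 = -2132.45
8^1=8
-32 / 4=-8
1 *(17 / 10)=17 / 10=1.70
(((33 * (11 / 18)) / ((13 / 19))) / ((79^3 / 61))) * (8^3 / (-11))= -3263744 / 19228521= -0.17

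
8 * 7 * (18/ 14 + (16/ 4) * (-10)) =-2168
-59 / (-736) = 59 / 736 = 0.08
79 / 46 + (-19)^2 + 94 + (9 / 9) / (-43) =903341 / 1978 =456.69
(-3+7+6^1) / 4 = 5 / 2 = 2.50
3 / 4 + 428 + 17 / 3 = 434.42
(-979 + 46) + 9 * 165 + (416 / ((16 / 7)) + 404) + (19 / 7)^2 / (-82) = 4572123 / 4018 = 1137.91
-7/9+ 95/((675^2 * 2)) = -0.78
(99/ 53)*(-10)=-990/ 53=-18.68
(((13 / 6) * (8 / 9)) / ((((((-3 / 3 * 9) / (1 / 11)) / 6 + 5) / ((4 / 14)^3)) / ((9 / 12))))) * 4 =-832 / 71001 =-0.01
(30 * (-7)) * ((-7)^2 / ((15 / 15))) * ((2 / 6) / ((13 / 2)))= -6860 / 13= -527.69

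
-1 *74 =-74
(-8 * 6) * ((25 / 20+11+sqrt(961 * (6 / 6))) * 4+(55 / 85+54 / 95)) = -13505184 / 1615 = -8362.34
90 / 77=1.17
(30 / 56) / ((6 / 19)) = 95 / 56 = 1.70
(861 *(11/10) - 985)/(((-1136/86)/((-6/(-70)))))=48891/198800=0.25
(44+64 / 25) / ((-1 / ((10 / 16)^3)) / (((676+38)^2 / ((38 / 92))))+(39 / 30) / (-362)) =-12953.20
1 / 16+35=561 / 16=35.06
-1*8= -8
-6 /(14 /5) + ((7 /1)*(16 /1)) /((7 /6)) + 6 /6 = 664 /7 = 94.86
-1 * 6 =-6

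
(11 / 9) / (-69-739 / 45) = -55 / 3844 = -0.01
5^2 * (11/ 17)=275/ 17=16.18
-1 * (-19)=19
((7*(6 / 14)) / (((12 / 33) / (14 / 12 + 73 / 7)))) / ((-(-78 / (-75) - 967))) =133925 / 1352344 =0.10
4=4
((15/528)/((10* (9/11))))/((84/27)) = 1/896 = 0.00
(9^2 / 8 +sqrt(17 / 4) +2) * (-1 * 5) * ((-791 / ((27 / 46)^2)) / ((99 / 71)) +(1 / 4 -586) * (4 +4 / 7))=5461574890 * sqrt(17) / 505197 +264886382165 / 1010394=306735.47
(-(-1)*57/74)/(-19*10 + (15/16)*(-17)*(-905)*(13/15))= 152/2429235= 0.00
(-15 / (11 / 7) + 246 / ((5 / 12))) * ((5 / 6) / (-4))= -10649 / 88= -121.01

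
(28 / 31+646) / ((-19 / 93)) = -3166.42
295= 295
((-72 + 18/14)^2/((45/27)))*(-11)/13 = -1617165/637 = -2538.72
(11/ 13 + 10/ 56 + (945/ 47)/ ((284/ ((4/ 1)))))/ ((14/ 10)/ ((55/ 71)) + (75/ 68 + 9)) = 7427083675/ 67633017907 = 0.11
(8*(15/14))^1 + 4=88/7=12.57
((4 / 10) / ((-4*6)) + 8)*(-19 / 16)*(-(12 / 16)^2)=27303 / 5120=5.33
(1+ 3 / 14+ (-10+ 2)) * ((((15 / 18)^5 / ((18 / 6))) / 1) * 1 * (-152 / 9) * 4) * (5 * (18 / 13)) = 28203125 / 66339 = 425.14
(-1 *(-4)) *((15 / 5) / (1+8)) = 4 / 3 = 1.33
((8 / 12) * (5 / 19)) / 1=10 / 57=0.18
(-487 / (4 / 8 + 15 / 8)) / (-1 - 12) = 3896 / 247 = 15.77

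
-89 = -89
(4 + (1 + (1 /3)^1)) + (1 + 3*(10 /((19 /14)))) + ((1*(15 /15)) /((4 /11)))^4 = 1249513 /14592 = 85.63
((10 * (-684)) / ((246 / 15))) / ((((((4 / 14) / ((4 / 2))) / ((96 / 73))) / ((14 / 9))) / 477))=-8526470400 / 2993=-2848804.01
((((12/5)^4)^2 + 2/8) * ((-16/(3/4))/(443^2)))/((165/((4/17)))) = -110100314176/645091927734375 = -0.00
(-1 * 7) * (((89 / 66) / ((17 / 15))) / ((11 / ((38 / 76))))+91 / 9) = -5269271 / 74052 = -71.16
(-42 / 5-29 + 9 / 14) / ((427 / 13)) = -33449 / 29890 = -1.12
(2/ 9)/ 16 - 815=-58679/ 72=-814.99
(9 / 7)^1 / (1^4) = 1.29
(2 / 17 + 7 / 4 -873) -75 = -64337 / 68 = -946.13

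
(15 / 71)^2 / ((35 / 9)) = 405 / 35287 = 0.01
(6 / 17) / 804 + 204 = 464713 / 2278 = 204.00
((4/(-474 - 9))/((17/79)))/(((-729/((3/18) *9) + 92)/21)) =158/77027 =0.00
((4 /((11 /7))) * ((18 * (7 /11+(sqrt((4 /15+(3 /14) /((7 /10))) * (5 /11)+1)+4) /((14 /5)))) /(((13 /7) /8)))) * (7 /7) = 480 * sqrt(67254) /1573+641088 /1573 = 486.69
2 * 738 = 1476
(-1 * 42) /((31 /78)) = -3276 /31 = -105.68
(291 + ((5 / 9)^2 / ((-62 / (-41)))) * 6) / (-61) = -244592 / 51057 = -4.79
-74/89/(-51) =74/4539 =0.02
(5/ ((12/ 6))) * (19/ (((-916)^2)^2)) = 95/ 1408029942272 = 0.00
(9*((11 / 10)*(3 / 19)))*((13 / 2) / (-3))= -1287 / 380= -3.39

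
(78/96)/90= 0.01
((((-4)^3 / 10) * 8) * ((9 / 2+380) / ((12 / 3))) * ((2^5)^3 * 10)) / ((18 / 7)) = -5644484608 / 9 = -627164956.44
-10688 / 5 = -2137.60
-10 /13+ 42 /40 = 73 /260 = 0.28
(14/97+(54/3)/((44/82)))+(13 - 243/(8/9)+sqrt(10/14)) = -1934985/8536+sqrt(35)/7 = -225.84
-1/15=-0.07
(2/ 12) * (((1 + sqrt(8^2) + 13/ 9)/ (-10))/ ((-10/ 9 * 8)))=0.02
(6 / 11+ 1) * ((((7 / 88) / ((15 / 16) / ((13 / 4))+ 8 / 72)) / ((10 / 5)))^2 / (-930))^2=49991146569 / 284999621699931212800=0.00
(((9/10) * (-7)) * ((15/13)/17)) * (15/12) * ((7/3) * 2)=-2205/884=-2.49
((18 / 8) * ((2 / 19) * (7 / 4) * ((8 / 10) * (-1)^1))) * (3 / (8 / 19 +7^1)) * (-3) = 189 / 470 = 0.40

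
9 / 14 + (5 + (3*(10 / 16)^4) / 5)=164417 / 28672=5.73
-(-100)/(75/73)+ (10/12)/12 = 7013/72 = 97.40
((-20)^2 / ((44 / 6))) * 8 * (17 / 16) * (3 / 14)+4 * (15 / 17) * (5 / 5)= 134670 / 1309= 102.88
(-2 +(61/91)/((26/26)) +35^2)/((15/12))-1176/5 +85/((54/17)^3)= 10695165575/14329224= 746.39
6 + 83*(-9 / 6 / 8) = -153 / 16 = -9.56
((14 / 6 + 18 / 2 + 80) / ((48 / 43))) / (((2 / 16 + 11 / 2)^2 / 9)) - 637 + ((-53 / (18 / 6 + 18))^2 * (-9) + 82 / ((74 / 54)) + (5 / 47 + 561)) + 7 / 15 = -8565936097 / 172552275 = -49.64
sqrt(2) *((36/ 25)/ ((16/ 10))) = 9 *sqrt(2)/ 10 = 1.27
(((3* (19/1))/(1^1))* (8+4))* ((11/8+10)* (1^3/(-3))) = -5187/2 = -2593.50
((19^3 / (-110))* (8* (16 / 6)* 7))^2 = 2360574125056 / 27225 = 86706120.30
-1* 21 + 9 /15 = -102 /5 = -20.40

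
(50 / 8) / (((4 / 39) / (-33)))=-32175 / 16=-2010.94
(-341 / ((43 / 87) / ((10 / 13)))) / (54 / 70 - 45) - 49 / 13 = 1186969 / 144222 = 8.23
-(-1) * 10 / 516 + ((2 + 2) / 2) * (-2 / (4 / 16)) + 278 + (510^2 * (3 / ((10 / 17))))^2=453984225333401 / 258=1759628780362.02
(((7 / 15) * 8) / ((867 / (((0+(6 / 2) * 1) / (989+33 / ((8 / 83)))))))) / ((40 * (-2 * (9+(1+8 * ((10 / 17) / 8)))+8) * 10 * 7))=-1 / 3802407000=-0.00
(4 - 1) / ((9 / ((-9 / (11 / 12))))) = -36 / 11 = -3.27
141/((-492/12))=-141/41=-3.44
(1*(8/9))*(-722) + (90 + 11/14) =-69425/126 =-550.99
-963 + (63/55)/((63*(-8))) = -423721/440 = -963.00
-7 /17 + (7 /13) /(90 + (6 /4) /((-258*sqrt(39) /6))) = -255827639 /630456169 + 86*sqrt(39) /1446340623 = -0.41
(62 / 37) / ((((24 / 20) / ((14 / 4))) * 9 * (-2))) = -1085 / 3996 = -0.27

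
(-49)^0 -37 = -36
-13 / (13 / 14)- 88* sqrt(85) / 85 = -14- 88* sqrt(85) / 85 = -23.54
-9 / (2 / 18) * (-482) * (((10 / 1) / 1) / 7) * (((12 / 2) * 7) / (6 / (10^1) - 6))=-433800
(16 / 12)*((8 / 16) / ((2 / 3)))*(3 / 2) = 3 / 2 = 1.50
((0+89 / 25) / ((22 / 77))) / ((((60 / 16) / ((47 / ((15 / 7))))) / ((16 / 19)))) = 6558944 / 106875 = 61.37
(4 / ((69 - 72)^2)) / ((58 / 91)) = 182 / 261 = 0.70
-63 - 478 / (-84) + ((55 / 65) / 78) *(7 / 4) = -1626593 / 28392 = -57.29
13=13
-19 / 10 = -1.90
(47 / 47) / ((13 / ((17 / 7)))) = 17 / 91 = 0.19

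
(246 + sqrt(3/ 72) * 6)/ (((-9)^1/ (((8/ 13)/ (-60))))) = sqrt(6)/ 1755 + 164/ 585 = 0.28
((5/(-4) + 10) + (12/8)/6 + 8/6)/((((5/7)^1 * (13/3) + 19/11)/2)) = 2387/557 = 4.29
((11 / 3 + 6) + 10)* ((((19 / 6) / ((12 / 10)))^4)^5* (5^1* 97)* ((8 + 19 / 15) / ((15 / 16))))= 25284062241475.95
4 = 4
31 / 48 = 0.65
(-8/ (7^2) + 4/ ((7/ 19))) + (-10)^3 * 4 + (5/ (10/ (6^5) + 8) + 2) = -6077061642/ 1524341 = -3986.68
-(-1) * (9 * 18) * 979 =158598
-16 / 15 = -1.07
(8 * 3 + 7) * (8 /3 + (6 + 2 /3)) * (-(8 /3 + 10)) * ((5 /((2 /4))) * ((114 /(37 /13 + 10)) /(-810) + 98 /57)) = -2540729744 /40581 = -62608.85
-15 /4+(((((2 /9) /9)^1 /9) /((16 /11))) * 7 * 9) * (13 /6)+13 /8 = -7261 /3888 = -1.87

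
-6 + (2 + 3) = -1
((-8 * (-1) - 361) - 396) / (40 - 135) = 7.88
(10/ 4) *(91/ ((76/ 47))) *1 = 21385/ 152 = 140.69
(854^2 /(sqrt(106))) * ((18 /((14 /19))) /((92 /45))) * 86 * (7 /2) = 60329931165 * sqrt(106) /2438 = 254772213.99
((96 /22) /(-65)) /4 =-12 /715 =-0.02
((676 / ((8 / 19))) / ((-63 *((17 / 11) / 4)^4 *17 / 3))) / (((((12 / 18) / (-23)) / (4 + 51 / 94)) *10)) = 1055331010448 / 333666395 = 3162.83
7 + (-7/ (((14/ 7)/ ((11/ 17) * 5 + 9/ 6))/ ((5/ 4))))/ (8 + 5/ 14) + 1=87851/ 15912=5.52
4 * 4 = 16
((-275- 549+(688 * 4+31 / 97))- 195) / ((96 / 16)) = 28022 / 97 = 288.89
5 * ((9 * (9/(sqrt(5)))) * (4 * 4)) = 1296 * sqrt(5) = 2897.94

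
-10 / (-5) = 2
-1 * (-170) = 170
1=1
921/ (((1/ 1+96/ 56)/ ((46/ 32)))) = 487.77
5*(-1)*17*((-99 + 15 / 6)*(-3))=-49215 / 2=-24607.50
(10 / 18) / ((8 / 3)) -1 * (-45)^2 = -48595 / 24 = -2024.79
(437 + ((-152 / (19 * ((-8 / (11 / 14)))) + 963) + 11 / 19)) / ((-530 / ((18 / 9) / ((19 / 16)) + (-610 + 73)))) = 541624639 / 382660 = 1415.42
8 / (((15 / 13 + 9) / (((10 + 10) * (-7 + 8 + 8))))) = 1560 / 11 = 141.82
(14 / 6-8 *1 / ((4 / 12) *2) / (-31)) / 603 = 253 / 56079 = 0.00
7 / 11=0.64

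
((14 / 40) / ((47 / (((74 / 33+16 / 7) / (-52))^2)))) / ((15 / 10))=273529 / 7265938680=0.00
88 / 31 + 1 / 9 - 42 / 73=48361 / 20367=2.37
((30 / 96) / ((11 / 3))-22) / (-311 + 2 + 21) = 0.08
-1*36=-36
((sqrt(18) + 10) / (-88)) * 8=-10 / 11 - 3 * sqrt(2) / 11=-1.29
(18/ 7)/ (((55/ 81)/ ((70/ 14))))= 18.94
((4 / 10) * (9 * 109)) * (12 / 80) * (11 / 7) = 32373 / 350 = 92.49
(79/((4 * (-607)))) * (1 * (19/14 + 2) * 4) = -3713/8498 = -0.44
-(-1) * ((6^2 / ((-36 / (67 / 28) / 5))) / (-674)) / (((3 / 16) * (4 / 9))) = 1005 / 4718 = 0.21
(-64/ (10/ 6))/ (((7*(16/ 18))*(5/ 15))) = -648/ 35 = -18.51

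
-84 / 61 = -1.38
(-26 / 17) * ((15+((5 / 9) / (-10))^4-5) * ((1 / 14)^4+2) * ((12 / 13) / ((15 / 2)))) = -8961809657 / 2380447440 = -3.76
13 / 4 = 3.25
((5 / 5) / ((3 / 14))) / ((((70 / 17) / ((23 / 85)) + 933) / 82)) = 26404 / 65427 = 0.40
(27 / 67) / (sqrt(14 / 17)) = 27 * sqrt(238) / 938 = 0.44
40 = 40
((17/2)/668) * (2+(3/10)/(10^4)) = 3400051/133600000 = 0.03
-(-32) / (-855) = -32 / 855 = -0.04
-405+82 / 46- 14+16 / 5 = -47612 / 115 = -414.02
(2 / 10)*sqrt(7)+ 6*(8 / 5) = sqrt(7) / 5+ 48 / 5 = 10.13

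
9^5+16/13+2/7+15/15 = 5373688/91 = 59051.52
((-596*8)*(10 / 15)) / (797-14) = -9536 / 2349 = -4.06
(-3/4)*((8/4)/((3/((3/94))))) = -3/188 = -0.02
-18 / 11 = -1.64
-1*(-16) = 16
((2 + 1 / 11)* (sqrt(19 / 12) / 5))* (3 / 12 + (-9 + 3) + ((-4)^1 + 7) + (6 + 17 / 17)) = 391* sqrt(57) / 1320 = 2.24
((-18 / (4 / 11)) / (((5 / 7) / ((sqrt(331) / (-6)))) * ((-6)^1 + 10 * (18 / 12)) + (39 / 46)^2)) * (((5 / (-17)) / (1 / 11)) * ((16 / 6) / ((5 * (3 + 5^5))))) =-824435920 * sqrt(331) / 1030712587349 -15256467226 / 3092137762047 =-0.02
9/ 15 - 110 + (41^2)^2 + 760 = 2826411.60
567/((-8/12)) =-1701/2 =-850.50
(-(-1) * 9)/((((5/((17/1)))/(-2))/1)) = -306/5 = -61.20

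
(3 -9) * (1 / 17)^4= -6 / 83521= -0.00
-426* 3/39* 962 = -31524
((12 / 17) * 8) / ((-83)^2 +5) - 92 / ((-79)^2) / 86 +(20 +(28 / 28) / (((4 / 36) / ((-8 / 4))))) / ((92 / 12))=31529698544 / 120564493017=0.26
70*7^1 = 490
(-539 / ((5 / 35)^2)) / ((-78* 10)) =26411 / 780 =33.86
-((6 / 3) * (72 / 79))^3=-2985984 / 493039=-6.06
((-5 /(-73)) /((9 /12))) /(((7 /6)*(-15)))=-8 /1533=-0.01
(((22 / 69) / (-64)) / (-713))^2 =0.00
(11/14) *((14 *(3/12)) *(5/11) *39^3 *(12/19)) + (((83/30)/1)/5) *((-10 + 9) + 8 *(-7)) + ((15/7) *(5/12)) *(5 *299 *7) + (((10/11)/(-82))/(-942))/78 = 220928262490064/3935099025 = 56143.00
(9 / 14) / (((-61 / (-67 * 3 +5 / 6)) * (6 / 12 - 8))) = -1201 / 4270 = -0.28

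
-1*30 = -30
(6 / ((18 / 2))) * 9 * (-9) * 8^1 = -432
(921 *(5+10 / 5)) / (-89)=-6447 / 89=-72.44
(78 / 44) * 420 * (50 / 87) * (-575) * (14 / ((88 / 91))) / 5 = -2499826875 / 3509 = -712404.35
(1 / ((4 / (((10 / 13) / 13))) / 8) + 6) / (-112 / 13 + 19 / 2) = 2068 / 299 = 6.92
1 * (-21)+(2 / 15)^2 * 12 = -1559 / 75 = -20.79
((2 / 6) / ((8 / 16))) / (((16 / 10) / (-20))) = -25 / 3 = -8.33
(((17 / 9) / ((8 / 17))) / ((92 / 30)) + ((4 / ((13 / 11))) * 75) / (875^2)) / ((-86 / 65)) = -575436353 / 581532000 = -0.99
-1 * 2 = -2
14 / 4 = 7 / 2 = 3.50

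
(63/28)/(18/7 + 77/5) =0.13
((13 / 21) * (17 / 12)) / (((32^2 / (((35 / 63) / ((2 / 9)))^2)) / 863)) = 4.62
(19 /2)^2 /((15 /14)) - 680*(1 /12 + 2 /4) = -9373 /30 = -312.43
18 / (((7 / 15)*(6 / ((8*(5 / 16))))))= 225 / 14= 16.07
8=8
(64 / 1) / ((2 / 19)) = 608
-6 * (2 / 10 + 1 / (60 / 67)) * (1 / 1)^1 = -79 / 10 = -7.90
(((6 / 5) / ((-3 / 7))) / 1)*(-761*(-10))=-21308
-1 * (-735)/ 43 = 735/ 43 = 17.09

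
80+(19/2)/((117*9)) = 80.01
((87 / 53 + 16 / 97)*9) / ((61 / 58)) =4847814 / 313601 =15.46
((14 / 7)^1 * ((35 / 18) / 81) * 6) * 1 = 70 / 243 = 0.29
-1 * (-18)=18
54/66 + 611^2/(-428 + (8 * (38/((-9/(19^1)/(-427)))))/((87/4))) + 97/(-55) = 331521151/11152460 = 29.73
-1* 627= -627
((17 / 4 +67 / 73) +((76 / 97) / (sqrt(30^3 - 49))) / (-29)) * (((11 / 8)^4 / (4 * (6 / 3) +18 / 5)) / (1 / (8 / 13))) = 110466345 / 112726016 - 1390895 * sqrt(26951) / 7316879987456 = 0.98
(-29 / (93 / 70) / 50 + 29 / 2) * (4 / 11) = 2378 / 465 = 5.11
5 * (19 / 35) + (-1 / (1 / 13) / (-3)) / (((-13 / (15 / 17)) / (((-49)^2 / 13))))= -79836 / 1547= -51.61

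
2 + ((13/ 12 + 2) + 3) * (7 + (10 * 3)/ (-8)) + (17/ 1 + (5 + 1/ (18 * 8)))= 394/ 9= 43.78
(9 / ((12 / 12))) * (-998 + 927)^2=45369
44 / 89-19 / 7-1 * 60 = -38763 / 623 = -62.22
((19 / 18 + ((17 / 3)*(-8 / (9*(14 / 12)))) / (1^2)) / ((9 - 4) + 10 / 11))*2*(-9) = 4521 / 455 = 9.94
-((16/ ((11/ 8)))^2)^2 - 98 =-269870274/ 14641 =-18432.50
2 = 2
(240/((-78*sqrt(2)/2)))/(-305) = 0.01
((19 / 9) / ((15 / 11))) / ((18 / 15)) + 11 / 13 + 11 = 27665 / 2106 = 13.14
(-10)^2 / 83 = 100 / 83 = 1.20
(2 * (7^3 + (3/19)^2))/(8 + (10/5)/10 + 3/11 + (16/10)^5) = 4256725000/117631489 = 36.19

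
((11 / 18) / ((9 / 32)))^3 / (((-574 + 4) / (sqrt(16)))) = -10903552 / 151460685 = -0.07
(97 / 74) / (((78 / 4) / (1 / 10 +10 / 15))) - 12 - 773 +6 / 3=-33893839 / 43290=-782.95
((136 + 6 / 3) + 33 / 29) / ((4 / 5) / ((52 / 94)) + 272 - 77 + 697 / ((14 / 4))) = 1835925 / 5219797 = 0.35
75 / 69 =25 / 23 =1.09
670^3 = 300763000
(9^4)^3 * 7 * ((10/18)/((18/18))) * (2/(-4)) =-549168543157.50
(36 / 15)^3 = 1728 / 125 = 13.82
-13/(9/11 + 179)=-143/1978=-0.07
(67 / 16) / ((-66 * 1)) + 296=312509 / 1056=295.94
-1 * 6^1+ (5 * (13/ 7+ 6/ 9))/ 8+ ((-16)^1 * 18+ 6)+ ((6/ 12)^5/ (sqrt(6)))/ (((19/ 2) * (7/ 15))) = -286.42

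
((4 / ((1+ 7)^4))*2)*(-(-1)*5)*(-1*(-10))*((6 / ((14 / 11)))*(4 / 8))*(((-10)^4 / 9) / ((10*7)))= 34375 / 9408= 3.65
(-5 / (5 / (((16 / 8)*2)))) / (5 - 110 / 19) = 76 / 15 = 5.07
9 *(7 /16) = 63 /16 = 3.94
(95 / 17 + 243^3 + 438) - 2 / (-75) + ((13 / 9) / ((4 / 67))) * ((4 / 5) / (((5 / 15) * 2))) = 12196972701 / 850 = 14349379.65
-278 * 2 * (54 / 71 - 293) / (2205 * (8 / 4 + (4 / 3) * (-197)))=-5768222 / 20404335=-0.28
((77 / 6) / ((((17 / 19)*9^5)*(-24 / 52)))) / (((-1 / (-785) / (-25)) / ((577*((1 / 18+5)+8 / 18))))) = 2369004262625 / 72275976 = 32777.20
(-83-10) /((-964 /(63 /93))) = 63 /964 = 0.07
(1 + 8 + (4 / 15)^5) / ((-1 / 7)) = -47847793 / 759375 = -63.01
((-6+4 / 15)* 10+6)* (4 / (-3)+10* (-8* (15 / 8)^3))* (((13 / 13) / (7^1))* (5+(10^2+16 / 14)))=411512.17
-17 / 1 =-17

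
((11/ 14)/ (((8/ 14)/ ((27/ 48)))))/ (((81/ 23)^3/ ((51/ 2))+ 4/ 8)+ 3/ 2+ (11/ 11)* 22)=6825687/ 226919680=0.03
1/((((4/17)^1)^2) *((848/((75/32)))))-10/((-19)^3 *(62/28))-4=-364604116601/92318408704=-3.95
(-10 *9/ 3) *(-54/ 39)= 540/ 13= 41.54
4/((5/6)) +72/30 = 36/5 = 7.20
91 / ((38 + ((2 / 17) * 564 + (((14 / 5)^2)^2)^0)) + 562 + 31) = 221 / 1696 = 0.13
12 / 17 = 0.71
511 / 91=73 / 13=5.62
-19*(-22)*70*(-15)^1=-438900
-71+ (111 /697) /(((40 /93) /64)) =-164851 /3485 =-47.30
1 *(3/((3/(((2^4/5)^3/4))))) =1024/125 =8.19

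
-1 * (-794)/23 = 794/23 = 34.52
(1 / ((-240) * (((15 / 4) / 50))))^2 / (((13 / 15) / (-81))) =-15 / 52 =-0.29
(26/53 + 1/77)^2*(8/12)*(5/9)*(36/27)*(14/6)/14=9384500/449673147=0.02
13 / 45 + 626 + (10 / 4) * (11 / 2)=115207 / 180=640.04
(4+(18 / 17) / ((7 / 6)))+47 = 6177 / 119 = 51.91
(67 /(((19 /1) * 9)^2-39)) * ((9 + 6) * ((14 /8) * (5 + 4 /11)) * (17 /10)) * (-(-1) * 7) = 3292849 /856592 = 3.84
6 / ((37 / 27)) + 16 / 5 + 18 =4732 / 185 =25.58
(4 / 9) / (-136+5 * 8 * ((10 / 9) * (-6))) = -1 / 906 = -0.00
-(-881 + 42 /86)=37862 /43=880.51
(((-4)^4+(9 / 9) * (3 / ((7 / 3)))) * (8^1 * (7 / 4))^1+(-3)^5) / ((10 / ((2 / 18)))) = 3359 / 90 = 37.32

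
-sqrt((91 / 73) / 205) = -sqrt(1361815) / 14965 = -0.08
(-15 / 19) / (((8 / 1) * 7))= -15 / 1064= -0.01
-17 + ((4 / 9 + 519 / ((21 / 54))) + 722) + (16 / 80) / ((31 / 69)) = 2040.46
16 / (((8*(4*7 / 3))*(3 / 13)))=13 / 14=0.93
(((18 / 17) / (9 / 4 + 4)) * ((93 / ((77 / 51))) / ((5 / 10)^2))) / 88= 10044 / 21175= 0.47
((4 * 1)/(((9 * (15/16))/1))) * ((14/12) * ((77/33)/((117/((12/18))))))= 3136/426465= 0.01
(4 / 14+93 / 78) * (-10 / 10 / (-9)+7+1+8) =39005 / 1638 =23.81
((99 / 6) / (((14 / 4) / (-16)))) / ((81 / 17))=-2992 / 189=-15.83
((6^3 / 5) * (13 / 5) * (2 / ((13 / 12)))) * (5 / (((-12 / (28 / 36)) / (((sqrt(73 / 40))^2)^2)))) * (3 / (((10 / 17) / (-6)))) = 17122077 / 2500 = 6848.83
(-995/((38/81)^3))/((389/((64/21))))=-1410090120/18677057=-75.50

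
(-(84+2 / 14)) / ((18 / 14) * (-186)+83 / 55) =32395 / 91489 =0.35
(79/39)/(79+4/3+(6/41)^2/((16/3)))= 531196/21067345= 0.03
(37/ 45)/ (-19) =-37/ 855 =-0.04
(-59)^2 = 3481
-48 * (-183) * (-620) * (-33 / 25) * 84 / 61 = 49496832 / 5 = 9899366.40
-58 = -58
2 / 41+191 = 7833 / 41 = 191.05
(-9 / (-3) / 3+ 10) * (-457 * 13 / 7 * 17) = -1110967 / 7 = -158709.57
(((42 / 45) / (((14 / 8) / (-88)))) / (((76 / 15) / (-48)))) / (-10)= -4224 / 95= -44.46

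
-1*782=-782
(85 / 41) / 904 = 85 / 37064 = 0.00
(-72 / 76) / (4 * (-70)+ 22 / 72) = 648 / 191311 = 0.00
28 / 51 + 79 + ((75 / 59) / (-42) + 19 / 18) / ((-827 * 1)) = 4156952434 / 52257303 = 79.55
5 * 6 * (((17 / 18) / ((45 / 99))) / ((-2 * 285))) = -187 / 1710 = -0.11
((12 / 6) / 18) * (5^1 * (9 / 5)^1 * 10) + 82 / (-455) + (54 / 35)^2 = 194288 / 15925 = 12.20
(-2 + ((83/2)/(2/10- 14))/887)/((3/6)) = -245227/61203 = -4.01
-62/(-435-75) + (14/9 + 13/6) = 5881/1530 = 3.84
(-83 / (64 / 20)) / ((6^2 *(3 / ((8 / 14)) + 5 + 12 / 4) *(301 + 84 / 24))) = -415 / 2323944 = -0.00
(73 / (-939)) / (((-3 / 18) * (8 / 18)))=657 / 626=1.05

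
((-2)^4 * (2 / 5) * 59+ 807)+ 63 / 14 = 11891 / 10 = 1189.10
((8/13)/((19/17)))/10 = 68/1235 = 0.06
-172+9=-163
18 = 18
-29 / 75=-0.39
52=52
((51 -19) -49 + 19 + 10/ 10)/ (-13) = -3/ 13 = -0.23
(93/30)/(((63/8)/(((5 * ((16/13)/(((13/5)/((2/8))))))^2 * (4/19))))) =992000/34187517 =0.03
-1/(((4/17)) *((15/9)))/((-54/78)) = 221/60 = 3.68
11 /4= 2.75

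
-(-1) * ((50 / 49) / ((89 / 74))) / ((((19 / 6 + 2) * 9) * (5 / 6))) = 2960 / 135191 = 0.02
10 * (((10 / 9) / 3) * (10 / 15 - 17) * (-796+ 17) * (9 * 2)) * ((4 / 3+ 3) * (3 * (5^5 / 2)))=17229965277.78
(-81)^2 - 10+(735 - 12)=7274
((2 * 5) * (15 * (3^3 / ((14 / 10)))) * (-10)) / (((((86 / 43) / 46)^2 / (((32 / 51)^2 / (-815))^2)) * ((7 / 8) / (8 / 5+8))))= -4260070686720 / 108734403001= -39.18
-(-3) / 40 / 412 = 3 / 16480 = 0.00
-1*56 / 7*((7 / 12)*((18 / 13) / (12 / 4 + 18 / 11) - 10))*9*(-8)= -720384 / 221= -3259.66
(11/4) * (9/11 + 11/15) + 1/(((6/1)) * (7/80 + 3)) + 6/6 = 6571/1235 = 5.32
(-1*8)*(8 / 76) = -16 / 19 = -0.84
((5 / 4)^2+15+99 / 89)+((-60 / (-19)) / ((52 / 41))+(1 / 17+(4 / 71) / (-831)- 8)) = 4312316160767 / 352789163376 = 12.22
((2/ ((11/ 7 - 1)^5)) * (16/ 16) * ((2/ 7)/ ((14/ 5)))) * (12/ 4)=5145/ 512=10.05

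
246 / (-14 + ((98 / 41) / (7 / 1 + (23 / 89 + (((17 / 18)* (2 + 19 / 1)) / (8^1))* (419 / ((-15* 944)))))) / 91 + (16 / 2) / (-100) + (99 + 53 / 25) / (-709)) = -168353696321095675 / 9730958427669728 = -17.30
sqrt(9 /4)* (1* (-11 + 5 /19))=-306 /19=-16.11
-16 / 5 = -3.20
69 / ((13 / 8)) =552 / 13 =42.46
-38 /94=-0.40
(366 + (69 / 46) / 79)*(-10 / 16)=-289155 / 1264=-228.76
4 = 4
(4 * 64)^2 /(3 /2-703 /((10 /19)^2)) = -6553600 /253633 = -25.84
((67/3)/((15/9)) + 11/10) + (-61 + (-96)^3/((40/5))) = -110638.50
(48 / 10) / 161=24 / 805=0.03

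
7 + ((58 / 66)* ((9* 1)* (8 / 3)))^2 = 54671 / 121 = 451.83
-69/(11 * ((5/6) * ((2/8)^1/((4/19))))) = -6624/1045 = -6.34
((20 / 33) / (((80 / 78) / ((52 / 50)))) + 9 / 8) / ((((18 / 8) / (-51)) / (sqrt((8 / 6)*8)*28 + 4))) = -3643304*sqrt(6) / 2475 - 130118 / 825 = -3763.47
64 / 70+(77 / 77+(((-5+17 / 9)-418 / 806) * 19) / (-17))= 12885878 / 2158065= 5.97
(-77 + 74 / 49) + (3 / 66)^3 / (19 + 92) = -4371951623 / 57914472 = -75.49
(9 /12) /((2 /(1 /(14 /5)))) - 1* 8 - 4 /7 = -8.44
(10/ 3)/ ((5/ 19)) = 38/ 3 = 12.67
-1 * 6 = -6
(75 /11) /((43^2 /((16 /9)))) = 400 /61017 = 0.01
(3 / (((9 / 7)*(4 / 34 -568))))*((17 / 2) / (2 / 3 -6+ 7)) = -2023 / 96540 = -0.02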